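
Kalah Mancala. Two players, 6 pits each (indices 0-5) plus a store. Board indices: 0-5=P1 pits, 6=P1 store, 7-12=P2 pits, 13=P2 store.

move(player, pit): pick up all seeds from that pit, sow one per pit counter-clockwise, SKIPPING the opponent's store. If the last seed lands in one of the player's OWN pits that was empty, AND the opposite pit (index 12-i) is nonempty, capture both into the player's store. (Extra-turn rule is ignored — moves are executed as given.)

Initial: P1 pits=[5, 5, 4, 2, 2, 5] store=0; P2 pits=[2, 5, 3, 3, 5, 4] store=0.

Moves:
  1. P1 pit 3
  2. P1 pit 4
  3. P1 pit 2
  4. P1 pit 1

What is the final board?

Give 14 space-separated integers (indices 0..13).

Answer: 5 0 1 2 2 9 3 3 5 3 3 5 4 0

Derivation:
Move 1: P1 pit3 -> P1=[5,5,4,0,3,6](0) P2=[2,5,3,3,5,4](0)
Move 2: P1 pit4 -> P1=[5,5,4,0,0,7](1) P2=[3,5,3,3,5,4](0)
Move 3: P1 pit2 -> P1=[5,5,0,1,1,8](2) P2=[3,5,3,3,5,4](0)
Move 4: P1 pit1 -> P1=[5,0,1,2,2,9](3) P2=[3,5,3,3,5,4](0)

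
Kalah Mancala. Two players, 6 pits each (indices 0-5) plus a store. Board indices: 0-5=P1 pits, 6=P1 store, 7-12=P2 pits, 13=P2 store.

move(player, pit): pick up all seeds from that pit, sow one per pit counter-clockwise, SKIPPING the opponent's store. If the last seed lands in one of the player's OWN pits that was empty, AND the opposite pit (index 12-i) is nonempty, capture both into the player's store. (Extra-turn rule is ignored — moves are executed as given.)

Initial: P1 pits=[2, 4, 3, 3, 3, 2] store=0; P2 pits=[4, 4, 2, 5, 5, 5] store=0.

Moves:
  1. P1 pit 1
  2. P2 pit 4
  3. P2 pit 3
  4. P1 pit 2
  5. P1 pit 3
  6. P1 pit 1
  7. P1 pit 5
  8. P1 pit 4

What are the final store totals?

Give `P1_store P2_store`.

Move 1: P1 pit1 -> P1=[2,0,4,4,4,3](0) P2=[4,4,2,5,5,5](0)
Move 2: P2 pit4 -> P1=[3,1,5,4,4,3](0) P2=[4,4,2,5,0,6](1)
Move 3: P2 pit3 -> P1=[4,2,5,4,4,3](0) P2=[4,4,2,0,1,7](2)
Move 4: P1 pit2 -> P1=[4,2,0,5,5,4](1) P2=[5,4,2,0,1,7](2)
Move 5: P1 pit3 -> P1=[4,2,0,0,6,5](2) P2=[6,5,2,0,1,7](2)
Move 6: P1 pit1 -> P1=[4,0,1,0,6,5](5) P2=[6,5,0,0,1,7](2)
Move 7: P1 pit5 -> P1=[4,0,1,0,6,0](6) P2=[7,6,1,1,1,7](2)
Move 8: P1 pit4 -> P1=[4,0,1,0,0,1](7) P2=[8,7,2,2,1,7](2)

Answer: 7 2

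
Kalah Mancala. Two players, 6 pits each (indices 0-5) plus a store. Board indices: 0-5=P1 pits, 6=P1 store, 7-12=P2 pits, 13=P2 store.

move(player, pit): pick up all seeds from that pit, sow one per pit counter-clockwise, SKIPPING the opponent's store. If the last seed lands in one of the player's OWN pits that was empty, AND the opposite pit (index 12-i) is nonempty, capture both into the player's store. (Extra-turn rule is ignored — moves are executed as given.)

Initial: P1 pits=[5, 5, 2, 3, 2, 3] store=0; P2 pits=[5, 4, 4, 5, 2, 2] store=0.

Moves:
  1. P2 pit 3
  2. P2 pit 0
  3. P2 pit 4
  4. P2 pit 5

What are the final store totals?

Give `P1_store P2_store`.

Move 1: P2 pit3 -> P1=[6,6,2,3,2,3](0) P2=[5,4,4,0,3,3](1)
Move 2: P2 pit0 -> P1=[6,6,2,3,2,3](0) P2=[0,5,5,1,4,4](1)
Move 3: P2 pit4 -> P1=[7,7,2,3,2,3](0) P2=[0,5,5,1,0,5](2)
Move 4: P2 pit5 -> P1=[8,8,3,4,2,3](0) P2=[0,5,5,1,0,0](3)

Answer: 0 3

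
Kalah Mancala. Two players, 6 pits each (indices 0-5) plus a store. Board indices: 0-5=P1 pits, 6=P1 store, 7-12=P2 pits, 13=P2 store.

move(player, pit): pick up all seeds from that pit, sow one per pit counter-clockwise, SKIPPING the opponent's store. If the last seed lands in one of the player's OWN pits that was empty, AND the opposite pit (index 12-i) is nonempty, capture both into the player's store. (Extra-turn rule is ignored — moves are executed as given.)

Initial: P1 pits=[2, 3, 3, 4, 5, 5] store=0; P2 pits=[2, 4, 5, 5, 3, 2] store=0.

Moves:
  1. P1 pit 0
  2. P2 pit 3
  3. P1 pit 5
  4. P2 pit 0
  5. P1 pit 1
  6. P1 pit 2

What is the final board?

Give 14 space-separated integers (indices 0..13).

Move 1: P1 pit0 -> P1=[0,4,4,4,5,5](0) P2=[2,4,5,5,3,2](0)
Move 2: P2 pit3 -> P1=[1,5,4,4,5,5](0) P2=[2,4,5,0,4,3](1)
Move 3: P1 pit5 -> P1=[1,5,4,4,5,0](1) P2=[3,5,6,1,4,3](1)
Move 4: P2 pit0 -> P1=[1,5,4,4,5,0](1) P2=[0,6,7,2,4,3](1)
Move 5: P1 pit1 -> P1=[1,0,5,5,6,1](2) P2=[0,6,7,2,4,3](1)
Move 6: P1 pit2 -> P1=[1,0,0,6,7,2](3) P2=[1,6,7,2,4,3](1)

Answer: 1 0 0 6 7 2 3 1 6 7 2 4 3 1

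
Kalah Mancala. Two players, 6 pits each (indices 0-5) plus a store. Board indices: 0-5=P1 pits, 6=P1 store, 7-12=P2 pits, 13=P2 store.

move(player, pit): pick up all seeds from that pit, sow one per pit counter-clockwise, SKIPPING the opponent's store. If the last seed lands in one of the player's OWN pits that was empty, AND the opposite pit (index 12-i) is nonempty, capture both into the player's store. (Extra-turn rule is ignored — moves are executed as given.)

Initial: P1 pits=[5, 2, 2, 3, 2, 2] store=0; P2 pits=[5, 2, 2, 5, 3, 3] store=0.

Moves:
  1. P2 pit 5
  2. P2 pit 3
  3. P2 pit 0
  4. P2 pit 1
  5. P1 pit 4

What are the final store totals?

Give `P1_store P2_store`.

Answer: 1 2

Derivation:
Move 1: P2 pit5 -> P1=[6,3,2,3,2,2](0) P2=[5,2,2,5,3,0](1)
Move 2: P2 pit3 -> P1=[7,4,2,3,2,2](0) P2=[5,2,2,0,4,1](2)
Move 3: P2 pit0 -> P1=[7,4,2,3,2,2](0) P2=[0,3,3,1,5,2](2)
Move 4: P2 pit1 -> P1=[7,4,2,3,2,2](0) P2=[0,0,4,2,6,2](2)
Move 5: P1 pit4 -> P1=[7,4,2,3,0,3](1) P2=[0,0,4,2,6,2](2)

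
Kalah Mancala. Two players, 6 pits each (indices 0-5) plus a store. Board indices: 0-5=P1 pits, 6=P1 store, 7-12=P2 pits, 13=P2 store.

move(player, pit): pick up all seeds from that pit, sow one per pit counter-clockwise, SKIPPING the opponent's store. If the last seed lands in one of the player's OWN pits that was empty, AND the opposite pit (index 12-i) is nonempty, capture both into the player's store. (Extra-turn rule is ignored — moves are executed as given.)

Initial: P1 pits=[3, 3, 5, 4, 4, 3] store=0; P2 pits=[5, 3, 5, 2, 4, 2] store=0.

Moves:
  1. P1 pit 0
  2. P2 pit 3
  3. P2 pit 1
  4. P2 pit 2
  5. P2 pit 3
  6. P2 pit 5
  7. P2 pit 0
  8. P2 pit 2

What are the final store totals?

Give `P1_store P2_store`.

Answer: 0 5

Derivation:
Move 1: P1 pit0 -> P1=[0,4,6,5,4,3](0) P2=[5,3,5,2,4,2](0)
Move 2: P2 pit3 -> P1=[0,4,6,5,4,3](0) P2=[5,3,5,0,5,3](0)
Move 3: P2 pit1 -> P1=[0,4,6,5,4,3](0) P2=[5,0,6,1,6,3](0)
Move 4: P2 pit2 -> P1=[1,5,6,5,4,3](0) P2=[5,0,0,2,7,4](1)
Move 5: P2 pit3 -> P1=[1,5,6,5,4,3](0) P2=[5,0,0,0,8,5](1)
Move 6: P2 pit5 -> P1=[2,6,7,6,4,3](0) P2=[5,0,0,0,8,0](2)
Move 7: P2 pit0 -> P1=[0,6,7,6,4,3](0) P2=[0,1,1,1,9,0](5)
Move 8: P2 pit2 -> P1=[0,6,7,6,4,3](0) P2=[0,1,0,2,9,0](5)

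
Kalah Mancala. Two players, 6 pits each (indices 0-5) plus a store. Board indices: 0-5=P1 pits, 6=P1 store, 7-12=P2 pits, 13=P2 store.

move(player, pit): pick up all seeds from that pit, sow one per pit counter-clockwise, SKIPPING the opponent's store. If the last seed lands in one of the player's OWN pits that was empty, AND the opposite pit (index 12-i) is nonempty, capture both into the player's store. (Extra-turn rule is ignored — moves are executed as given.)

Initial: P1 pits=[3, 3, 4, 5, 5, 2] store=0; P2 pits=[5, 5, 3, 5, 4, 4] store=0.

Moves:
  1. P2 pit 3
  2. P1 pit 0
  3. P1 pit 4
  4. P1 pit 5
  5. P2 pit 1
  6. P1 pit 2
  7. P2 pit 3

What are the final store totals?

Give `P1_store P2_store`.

Answer: 3 2

Derivation:
Move 1: P2 pit3 -> P1=[4,4,4,5,5,2](0) P2=[5,5,3,0,5,5](1)
Move 2: P1 pit0 -> P1=[0,5,5,6,6,2](0) P2=[5,5,3,0,5,5](1)
Move 3: P1 pit4 -> P1=[0,5,5,6,0,3](1) P2=[6,6,4,1,5,5](1)
Move 4: P1 pit5 -> P1=[0,5,5,6,0,0](2) P2=[7,7,4,1,5,5](1)
Move 5: P2 pit1 -> P1=[1,6,5,6,0,0](2) P2=[7,0,5,2,6,6](2)
Move 6: P1 pit2 -> P1=[1,6,0,7,1,1](3) P2=[8,0,5,2,6,6](2)
Move 7: P2 pit3 -> P1=[1,6,0,7,1,1](3) P2=[8,0,5,0,7,7](2)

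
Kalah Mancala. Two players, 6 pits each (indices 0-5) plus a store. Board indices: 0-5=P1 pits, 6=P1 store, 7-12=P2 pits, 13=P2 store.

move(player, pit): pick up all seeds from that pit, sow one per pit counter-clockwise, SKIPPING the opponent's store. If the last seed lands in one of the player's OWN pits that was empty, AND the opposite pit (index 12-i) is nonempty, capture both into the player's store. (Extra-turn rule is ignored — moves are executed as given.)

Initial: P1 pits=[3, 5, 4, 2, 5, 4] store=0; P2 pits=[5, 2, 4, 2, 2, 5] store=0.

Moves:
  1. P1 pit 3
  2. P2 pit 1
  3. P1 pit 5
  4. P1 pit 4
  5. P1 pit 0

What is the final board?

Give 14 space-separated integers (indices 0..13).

Move 1: P1 pit3 -> P1=[3,5,4,0,6,5](0) P2=[5,2,4,2,2,5](0)
Move 2: P2 pit1 -> P1=[3,5,4,0,6,5](0) P2=[5,0,5,3,2,5](0)
Move 3: P1 pit5 -> P1=[3,5,4,0,6,0](1) P2=[6,1,6,4,2,5](0)
Move 4: P1 pit4 -> P1=[3,5,4,0,0,1](2) P2=[7,2,7,5,2,5](0)
Move 5: P1 pit0 -> P1=[0,6,5,0,0,1](10) P2=[7,2,0,5,2,5](0)

Answer: 0 6 5 0 0 1 10 7 2 0 5 2 5 0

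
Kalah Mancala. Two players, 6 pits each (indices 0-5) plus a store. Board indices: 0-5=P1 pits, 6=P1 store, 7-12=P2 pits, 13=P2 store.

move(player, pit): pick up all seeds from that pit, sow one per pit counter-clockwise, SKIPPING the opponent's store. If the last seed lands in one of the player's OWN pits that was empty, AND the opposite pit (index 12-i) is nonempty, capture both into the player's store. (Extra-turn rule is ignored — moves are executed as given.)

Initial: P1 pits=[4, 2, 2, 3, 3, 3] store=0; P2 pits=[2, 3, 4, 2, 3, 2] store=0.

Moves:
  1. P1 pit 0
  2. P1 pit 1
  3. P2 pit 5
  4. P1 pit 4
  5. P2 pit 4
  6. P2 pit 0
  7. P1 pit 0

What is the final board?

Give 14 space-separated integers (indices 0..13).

Answer: 0 1 5 5 0 4 1 0 5 6 3 0 1 2

Derivation:
Move 1: P1 pit0 -> P1=[0,3,3,4,4,3](0) P2=[2,3,4,2,3,2](0)
Move 2: P1 pit1 -> P1=[0,0,4,5,5,3](0) P2=[2,3,4,2,3,2](0)
Move 3: P2 pit5 -> P1=[1,0,4,5,5,3](0) P2=[2,3,4,2,3,0](1)
Move 4: P1 pit4 -> P1=[1,0,4,5,0,4](1) P2=[3,4,5,2,3,0](1)
Move 5: P2 pit4 -> P1=[2,0,4,5,0,4](1) P2=[3,4,5,2,0,1](2)
Move 6: P2 pit0 -> P1=[2,0,4,5,0,4](1) P2=[0,5,6,3,0,1](2)
Move 7: P1 pit0 -> P1=[0,1,5,5,0,4](1) P2=[0,5,6,3,0,1](2)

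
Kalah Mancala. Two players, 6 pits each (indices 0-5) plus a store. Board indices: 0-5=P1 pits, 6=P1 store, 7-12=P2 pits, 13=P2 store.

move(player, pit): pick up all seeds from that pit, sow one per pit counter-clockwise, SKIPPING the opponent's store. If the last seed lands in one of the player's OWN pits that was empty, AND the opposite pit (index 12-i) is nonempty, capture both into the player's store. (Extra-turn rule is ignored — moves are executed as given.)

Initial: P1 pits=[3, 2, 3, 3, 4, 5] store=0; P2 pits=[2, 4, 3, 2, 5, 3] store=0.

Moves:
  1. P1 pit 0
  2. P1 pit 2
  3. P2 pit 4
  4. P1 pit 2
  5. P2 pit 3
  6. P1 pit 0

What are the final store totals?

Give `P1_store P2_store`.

Answer: 1 1

Derivation:
Move 1: P1 pit0 -> P1=[0,3,4,4,4,5](0) P2=[2,4,3,2,5,3](0)
Move 2: P1 pit2 -> P1=[0,3,0,5,5,6](1) P2=[2,4,3,2,5,3](0)
Move 3: P2 pit4 -> P1=[1,4,1,5,5,6](1) P2=[2,4,3,2,0,4](1)
Move 4: P1 pit2 -> P1=[1,4,0,6,5,6](1) P2=[2,4,3,2,0,4](1)
Move 5: P2 pit3 -> P1=[1,4,0,6,5,6](1) P2=[2,4,3,0,1,5](1)
Move 6: P1 pit0 -> P1=[0,5,0,6,5,6](1) P2=[2,4,3,0,1,5](1)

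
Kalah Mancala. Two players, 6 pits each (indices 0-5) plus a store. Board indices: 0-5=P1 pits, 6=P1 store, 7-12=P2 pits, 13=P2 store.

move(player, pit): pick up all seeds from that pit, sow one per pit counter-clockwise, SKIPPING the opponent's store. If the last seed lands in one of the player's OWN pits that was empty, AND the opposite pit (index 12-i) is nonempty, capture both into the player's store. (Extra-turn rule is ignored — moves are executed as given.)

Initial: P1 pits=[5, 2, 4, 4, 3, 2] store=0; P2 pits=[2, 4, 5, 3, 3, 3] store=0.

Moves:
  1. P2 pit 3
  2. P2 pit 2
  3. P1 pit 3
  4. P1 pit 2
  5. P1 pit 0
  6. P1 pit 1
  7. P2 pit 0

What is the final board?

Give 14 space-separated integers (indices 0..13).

Move 1: P2 pit3 -> P1=[5,2,4,4,3,2](0) P2=[2,4,5,0,4,4](1)
Move 2: P2 pit2 -> P1=[6,2,4,4,3,2](0) P2=[2,4,0,1,5,5](2)
Move 3: P1 pit3 -> P1=[6,2,4,0,4,3](1) P2=[3,4,0,1,5,5](2)
Move 4: P1 pit2 -> P1=[6,2,0,1,5,4](2) P2=[3,4,0,1,5,5](2)
Move 5: P1 pit0 -> P1=[0,3,1,2,6,5](3) P2=[3,4,0,1,5,5](2)
Move 6: P1 pit1 -> P1=[0,0,2,3,7,5](3) P2=[3,4,0,1,5,5](2)
Move 7: P2 pit0 -> P1=[0,0,2,3,7,5](3) P2=[0,5,1,2,5,5](2)

Answer: 0 0 2 3 7 5 3 0 5 1 2 5 5 2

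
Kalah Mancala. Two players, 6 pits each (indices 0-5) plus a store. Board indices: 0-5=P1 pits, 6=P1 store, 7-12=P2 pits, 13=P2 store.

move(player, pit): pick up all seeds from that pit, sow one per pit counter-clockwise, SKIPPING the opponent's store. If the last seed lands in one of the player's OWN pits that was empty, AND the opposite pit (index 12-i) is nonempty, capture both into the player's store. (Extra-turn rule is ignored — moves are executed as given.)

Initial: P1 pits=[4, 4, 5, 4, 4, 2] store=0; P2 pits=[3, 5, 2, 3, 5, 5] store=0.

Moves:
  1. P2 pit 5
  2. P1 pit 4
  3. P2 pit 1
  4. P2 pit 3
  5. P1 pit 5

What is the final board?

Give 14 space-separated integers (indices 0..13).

Answer: 7 5 6 5 0 0 2 5 1 3 0 7 2 3

Derivation:
Move 1: P2 pit5 -> P1=[5,5,6,5,4,2](0) P2=[3,5,2,3,5,0](1)
Move 2: P1 pit4 -> P1=[5,5,6,5,0,3](1) P2=[4,6,2,3,5,0](1)
Move 3: P2 pit1 -> P1=[6,5,6,5,0,3](1) P2=[4,0,3,4,6,1](2)
Move 4: P2 pit3 -> P1=[7,5,6,5,0,3](1) P2=[4,0,3,0,7,2](3)
Move 5: P1 pit5 -> P1=[7,5,6,5,0,0](2) P2=[5,1,3,0,7,2](3)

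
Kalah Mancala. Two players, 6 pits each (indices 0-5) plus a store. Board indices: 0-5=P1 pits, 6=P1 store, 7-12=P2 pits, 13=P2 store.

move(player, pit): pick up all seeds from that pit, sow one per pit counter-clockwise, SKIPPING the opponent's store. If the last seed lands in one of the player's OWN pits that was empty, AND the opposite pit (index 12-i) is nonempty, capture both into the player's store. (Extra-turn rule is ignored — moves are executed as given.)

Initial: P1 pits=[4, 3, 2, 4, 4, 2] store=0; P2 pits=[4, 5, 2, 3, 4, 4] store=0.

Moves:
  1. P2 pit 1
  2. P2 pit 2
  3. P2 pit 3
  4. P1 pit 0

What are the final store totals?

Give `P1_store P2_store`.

Move 1: P2 pit1 -> P1=[4,3,2,4,4,2](0) P2=[4,0,3,4,5,5](1)
Move 2: P2 pit2 -> P1=[4,3,2,4,4,2](0) P2=[4,0,0,5,6,6](1)
Move 3: P2 pit3 -> P1=[5,4,2,4,4,2](0) P2=[4,0,0,0,7,7](2)
Move 4: P1 pit0 -> P1=[0,5,3,5,5,3](0) P2=[4,0,0,0,7,7](2)

Answer: 0 2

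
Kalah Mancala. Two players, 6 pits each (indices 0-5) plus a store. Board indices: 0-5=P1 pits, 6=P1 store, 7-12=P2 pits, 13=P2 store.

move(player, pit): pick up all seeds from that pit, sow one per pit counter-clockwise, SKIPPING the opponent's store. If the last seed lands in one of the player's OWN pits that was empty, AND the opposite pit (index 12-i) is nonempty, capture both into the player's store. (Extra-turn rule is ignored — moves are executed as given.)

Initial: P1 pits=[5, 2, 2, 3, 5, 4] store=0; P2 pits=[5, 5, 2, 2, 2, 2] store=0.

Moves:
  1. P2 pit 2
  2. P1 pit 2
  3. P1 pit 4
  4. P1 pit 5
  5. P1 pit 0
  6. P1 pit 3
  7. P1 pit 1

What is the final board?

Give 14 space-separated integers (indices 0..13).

Move 1: P2 pit2 -> P1=[5,2,2,3,5,4](0) P2=[5,5,0,3,3,2](0)
Move 2: P1 pit2 -> P1=[5,2,0,4,6,4](0) P2=[5,5,0,3,3,2](0)
Move 3: P1 pit4 -> P1=[5,2,0,4,0,5](1) P2=[6,6,1,4,3,2](0)
Move 4: P1 pit5 -> P1=[5,2,0,4,0,0](2) P2=[7,7,2,5,3,2](0)
Move 5: P1 pit0 -> P1=[0,3,1,5,1,0](10) P2=[0,7,2,5,3,2](0)
Move 6: P1 pit3 -> P1=[0,3,1,0,2,1](11) P2=[1,8,2,5,3,2](0)
Move 7: P1 pit1 -> P1=[0,0,2,1,3,1](11) P2=[1,8,2,5,3,2](0)

Answer: 0 0 2 1 3 1 11 1 8 2 5 3 2 0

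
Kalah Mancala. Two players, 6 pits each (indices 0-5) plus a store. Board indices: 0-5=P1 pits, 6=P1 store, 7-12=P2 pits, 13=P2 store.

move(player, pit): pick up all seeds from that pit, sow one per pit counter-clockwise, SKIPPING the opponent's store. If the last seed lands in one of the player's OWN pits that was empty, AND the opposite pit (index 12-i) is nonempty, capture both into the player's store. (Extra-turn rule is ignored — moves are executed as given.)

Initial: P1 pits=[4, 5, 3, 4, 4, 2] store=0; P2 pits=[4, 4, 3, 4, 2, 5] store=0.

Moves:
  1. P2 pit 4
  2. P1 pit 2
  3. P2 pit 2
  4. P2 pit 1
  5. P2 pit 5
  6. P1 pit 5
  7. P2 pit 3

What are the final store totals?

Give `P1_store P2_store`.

Move 1: P2 pit4 -> P1=[4,5,3,4,4,2](0) P2=[4,4,3,4,0,6](1)
Move 2: P1 pit2 -> P1=[4,5,0,5,5,3](0) P2=[4,4,3,4,0,6](1)
Move 3: P2 pit2 -> P1=[4,5,0,5,5,3](0) P2=[4,4,0,5,1,7](1)
Move 4: P2 pit1 -> P1=[4,5,0,5,5,3](0) P2=[4,0,1,6,2,8](1)
Move 5: P2 pit5 -> P1=[5,6,1,6,6,4](0) P2=[5,0,1,6,2,0](2)
Move 6: P1 pit5 -> P1=[5,6,1,6,6,0](1) P2=[6,1,2,6,2,0](2)
Move 7: P2 pit3 -> P1=[6,7,2,6,6,0](1) P2=[6,1,2,0,3,1](3)

Answer: 1 3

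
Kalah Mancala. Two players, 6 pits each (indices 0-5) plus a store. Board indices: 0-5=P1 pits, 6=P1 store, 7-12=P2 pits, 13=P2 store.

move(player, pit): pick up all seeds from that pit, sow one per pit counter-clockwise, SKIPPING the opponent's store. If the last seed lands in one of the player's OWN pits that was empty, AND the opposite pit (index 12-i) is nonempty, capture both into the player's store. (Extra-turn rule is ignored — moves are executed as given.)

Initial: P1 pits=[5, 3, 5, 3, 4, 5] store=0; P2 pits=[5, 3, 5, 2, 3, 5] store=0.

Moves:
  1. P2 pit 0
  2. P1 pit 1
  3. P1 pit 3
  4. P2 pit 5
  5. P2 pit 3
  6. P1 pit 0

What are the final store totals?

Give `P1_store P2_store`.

Answer: 2 2

Derivation:
Move 1: P2 pit0 -> P1=[5,3,5,3,4,5](0) P2=[0,4,6,3,4,6](0)
Move 2: P1 pit1 -> P1=[5,0,6,4,5,5](0) P2=[0,4,6,3,4,6](0)
Move 3: P1 pit3 -> P1=[5,0,6,0,6,6](1) P2=[1,4,6,3,4,6](0)
Move 4: P2 pit5 -> P1=[6,1,7,1,7,6](1) P2=[1,4,6,3,4,0](1)
Move 5: P2 pit3 -> P1=[6,1,7,1,7,6](1) P2=[1,4,6,0,5,1](2)
Move 6: P1 pit0 -> P1=[0,2,8,2,8,7](2) P2=[1,4,6,0,5,1](2)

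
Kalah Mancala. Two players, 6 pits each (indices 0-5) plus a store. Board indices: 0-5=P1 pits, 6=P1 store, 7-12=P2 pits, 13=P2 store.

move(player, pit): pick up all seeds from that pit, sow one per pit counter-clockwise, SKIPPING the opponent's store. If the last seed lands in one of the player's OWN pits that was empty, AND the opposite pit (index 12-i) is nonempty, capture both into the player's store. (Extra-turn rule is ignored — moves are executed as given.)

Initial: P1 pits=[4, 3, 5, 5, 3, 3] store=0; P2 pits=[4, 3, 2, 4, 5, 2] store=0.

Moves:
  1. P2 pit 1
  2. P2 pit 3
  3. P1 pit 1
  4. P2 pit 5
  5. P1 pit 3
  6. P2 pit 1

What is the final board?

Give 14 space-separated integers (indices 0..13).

Move 1: P2 pit1 -> P1=[4,3,5,5,3,3](0) P2=[4,0,3,5,6,2](0)
Move 2: P2 pit3 -> P1=[5,4,5,5,3,3](0) P2=[4,0,3,0,7,3](1)
Move 3: P1 pit1 -> P1=[5,0,6,6,4,4](0) P2=[4,0,3,0,7,3](1)
Move 4: P2 pit5 -> P1=[6,1,6,6,4,4](0) P2=[4,0,3,0,7,0](2)
Move 5: P1 pit3 -> P1=[6,1,6,0,5,5](1) P2=[5,1,4,0,7,0](2)
Move 6: P2 pit1 -> P1=[6,1,6,0,5,5](1) P2=[5,0,5,0,7,0](2)

Answer: 6 1 6 0 5 5 1 5 0 5 0 7 0 2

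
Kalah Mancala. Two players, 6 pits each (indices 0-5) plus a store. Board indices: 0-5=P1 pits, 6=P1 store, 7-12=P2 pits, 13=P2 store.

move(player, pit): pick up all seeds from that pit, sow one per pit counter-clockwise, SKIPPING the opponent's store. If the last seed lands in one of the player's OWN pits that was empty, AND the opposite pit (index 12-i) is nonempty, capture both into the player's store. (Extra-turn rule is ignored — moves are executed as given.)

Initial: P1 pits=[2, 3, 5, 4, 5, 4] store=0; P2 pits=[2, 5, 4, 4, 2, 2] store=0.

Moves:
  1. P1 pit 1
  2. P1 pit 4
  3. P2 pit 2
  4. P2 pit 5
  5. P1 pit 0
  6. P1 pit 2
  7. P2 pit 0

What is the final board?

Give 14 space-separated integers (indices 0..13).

Answer: 0 2 0 7 1 6 9 0 2 2 7 4 0 2

Derivation:
Move 1: P1 pit1 -> P1=[2,0,6,5,6,4](0) P2=[2,5,4,4,2,2](0)
Move 2: P1 pit4 -> P1=[2,0,6,5,0,5](1) P2=[3,6,5,5,2,2](0)
Move 3: P2 pit2 -> P1=[3,0,6,5,0,5](1) P2=[3,6,0,6,3,3](1)
Move 4: P2 pit5 -> P1=[4,1,6,5,0,5](1) P2=[3,6,0,6,3,0](2)
Move 5: P1 pit0 -> P1=[0,2,7,6,0,5](8) P2=[3,0,0,6,3,0](2)
Move 6: P1 pit2 -> P1=[0,2,0,7,1,6](9) P2=[4,1,1,6,3,0](2)
Move 7: P2 pit0 -> P1=[0,2,0,7,1,6](9) P2=[0,2,2,7,4,0](2)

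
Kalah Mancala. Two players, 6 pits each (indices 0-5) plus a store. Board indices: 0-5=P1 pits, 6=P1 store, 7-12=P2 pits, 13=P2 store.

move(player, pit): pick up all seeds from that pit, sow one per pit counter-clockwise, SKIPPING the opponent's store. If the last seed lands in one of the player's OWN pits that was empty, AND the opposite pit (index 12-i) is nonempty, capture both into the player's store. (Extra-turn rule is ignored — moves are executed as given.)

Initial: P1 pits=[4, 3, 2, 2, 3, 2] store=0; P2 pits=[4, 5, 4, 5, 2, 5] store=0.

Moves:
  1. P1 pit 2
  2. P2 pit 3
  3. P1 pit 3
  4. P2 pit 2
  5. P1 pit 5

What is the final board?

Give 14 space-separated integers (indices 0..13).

Answer: 5 4 0 0 5 0 2 5 6 0 1 4 7 2

Derivation:
Move 1: P1 pit2 -> P1=[4,3,0,3,4,2](0) P2=[4,5,4,5,2,5](0)
Move 2: P2 pit3 -> P1=[5,4,0,3,4,2](0) P2=[4,5,4,0,3,6](1)
Move 3: P1 pit3 -> P1=[5,4,0,0,5,3](1) P2=[4,5,4,0,3,6](1)
Move 4: P2 pit2 -> P1=[5,4,0,0,5,3](1) P2=[4,5,0,1,4,7](2)
Move 5: P1 pit5 -> P1=[5,4,0,0,5,0](2) P2=[5,6,0,1,4,7](2)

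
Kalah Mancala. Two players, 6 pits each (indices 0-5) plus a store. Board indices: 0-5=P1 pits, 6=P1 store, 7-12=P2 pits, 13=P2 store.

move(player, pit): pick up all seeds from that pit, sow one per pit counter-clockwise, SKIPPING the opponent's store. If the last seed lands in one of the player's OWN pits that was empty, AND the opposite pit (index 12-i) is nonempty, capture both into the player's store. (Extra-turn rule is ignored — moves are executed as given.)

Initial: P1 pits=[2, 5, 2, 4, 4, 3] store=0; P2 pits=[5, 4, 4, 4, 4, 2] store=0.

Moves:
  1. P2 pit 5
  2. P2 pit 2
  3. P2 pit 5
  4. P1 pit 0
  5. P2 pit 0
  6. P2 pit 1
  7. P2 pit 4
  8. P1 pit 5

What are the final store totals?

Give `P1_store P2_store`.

Answer: 1 5

Derivation:
Move 1: P2 pit5 -> P1=[3,5,2,4,4,3](0) P2=[5,4,4,4,4,0](1)
Move 2: P2 pit2 -> P1=[3,5,2,4,4,3](0) P2=[5,4,0,5,5,1](2)
Move 3: P2 pit5 -> P1=[3,5,2,4,4,3](0) P2=[5,4,0,5,5,0](3)
Move 4: P1 pit0 -> P1=[0,6,3,5,4,3](0) P2=[5,4,0,5,5,0](3)
Move 5: P2 pit0 -> P1=[0,6,3,5,4,3](0) P2=[0,5,1,6,6,1](3)
Move 6: P2 pit1 -> P1=[0,6,3,5,4,3](0) P2=[0,0,2,7,7,2](4)
Move 7: P2 pit4 -> P1=[1,7,4,6,5,3](0) P2=[0,0,2,7,0,3](5)
Move 8: P1 pit5 -> P1=[1,7,4,6,5,0](1) P2=[1,1,2,7,0,3](5)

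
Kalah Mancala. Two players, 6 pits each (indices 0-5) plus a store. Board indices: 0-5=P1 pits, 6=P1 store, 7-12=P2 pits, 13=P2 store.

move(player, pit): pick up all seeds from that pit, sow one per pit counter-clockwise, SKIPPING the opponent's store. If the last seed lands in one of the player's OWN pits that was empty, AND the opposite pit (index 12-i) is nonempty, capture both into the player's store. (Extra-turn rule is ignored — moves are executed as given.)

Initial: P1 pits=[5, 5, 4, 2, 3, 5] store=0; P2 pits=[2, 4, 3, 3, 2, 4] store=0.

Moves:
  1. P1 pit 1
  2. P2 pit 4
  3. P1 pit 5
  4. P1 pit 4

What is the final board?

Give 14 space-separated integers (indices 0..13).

Move 1: P1 pit1 -> P1=[5,0,5,3,4,6](1) P2=[2,4,3,3,2,4](0)
Move 2: P2 pit4 -> P1=[5,0,5,3,4,6](1) P2=[2,4,3,3,0,5](1)
Move 3: P1 pit5 -> P1=[5,0,5,3,4,0](2) P2=[3,5,4,4,1,5](1)
Move 4: P1 pit4 -> P1=[5,0,5,3,0,1](3) P2=[4,6,4,4,1,5](1)

Answer: 5 0 5 3 0 1 3 4 6 4 4 1 5 1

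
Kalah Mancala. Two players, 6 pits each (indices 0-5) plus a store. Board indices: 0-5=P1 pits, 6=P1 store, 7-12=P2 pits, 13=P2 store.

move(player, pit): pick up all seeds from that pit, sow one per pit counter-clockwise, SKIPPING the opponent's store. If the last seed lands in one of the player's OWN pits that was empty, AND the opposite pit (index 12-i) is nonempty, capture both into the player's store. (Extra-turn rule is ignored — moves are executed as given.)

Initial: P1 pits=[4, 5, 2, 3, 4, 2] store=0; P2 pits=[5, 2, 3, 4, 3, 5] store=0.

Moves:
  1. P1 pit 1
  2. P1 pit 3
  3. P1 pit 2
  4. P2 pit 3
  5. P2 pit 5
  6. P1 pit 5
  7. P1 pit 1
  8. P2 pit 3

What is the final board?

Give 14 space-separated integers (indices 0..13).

Move 1: P1 pit1 -> P1=[4,0,3,4,5,3](1) P2=[5,2,3,4,3,5](0)
Move 2: P1 pit3 -> P1=[4,0,3,0,6,4](2) P2=[6,2,3,4,3,5](0)
Move 3: P1 pit2 -> P1=[4,0,0,1,7,5](2) P2=[6,2,3,4,3,5](0)
Move 4: P2 pit3 -> P1=[5,0,0,1,7,5](2) P2=[6,2,3,0,4,6](1)
Move 5: P2 pit5 -> P1=[6,1,1,2,8,5](2) P2=[6,2,3,0,4,0](2)
Move 6: P1 pit5 -> P1=[6,1,1,2,8,0](3) P2=[7,3,4,1,4,0](2)
Move 7: P1 pit1 -> P1=[6,0,2,2,8,0](3) P2=[7,3,4,1,4,0](2)
Move 8: P2 pit3 -> P1=[6,0,2,2,8,0](3) P2=[7,3,4,0,5,0](2)

Answer: 6 0 2 2 8 0 3 7 3 4 0 5 0 2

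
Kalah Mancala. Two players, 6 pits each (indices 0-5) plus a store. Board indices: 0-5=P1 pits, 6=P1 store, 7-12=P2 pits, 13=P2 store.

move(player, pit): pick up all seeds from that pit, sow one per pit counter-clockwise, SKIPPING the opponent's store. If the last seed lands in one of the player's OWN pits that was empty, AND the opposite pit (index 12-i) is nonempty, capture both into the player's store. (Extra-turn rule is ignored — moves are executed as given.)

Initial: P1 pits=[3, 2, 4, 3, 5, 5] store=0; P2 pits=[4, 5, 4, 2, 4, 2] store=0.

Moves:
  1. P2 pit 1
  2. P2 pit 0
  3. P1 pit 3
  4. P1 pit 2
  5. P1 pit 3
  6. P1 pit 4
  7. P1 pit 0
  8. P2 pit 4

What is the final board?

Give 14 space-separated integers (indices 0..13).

Move 1: P2 pit1 -> P1=[3,2,4,3,5,5](0) P2=[4,0,5,3,5,3](1)
Move 2: P2 pit0 -> P1=[3,2,4,3,5,5](0) P2=[0,1,6,4,6,3](1)
Move 3: P1 pit3 -> P1=[3,2,4,0,6,6](1) P2=[0,1,6,4,6,3](1)
Move 4: P1 pit2 -> P1=[3,2,0,1,7,7](2) P2=[0,1,6,4,6,3](1)
Move 5: P1 pit3 -> P1=[3,2,0,0,8,7](2) P2=[0,1,6,4,6,3](1)
Move 6: P1 pit4 -> P1=[3,2,0,0,0,8](3) P2=[1,2,7,5,7,4](1)
Move 7: P1 pit0 -> P1=[0,3,1,0,0,8](11) P2=[1,2,0,5,7,4](1)
Move 8: P2 pit4 -> P1=[1,4,2,1,1,8](11) P2=[1,2,0,5,0,5](2)

Answer: 1 4 2 1 1 8 11 1 2 0 5 0 5 2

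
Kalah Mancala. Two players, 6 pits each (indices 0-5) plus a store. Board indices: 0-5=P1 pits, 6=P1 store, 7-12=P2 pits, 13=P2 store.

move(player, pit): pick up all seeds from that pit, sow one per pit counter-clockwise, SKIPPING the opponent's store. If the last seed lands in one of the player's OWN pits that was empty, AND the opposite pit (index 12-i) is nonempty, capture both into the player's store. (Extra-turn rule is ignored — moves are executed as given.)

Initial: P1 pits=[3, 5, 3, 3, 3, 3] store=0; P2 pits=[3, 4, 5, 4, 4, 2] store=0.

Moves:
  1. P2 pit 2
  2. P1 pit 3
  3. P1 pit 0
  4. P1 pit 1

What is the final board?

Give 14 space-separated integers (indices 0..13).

Answer: 0 0 5 2 6 5 2 4 4 0 5 5 3 1

Derivation:
Move 1: P2 pit2 -> P1=[4,5,3,3,3,3](0) P2=[3,4,0,5,5,3](1)
Move 2: P1 pit3 -> P1=[4,5,3,0,4,4](1) P2=[3,4,0,5,5,3](1)
Move 3: P1 pit0 -> P1=[0,6,4,1,5,4](1) P2=[3,4,0,5,5,3](1)
Move 4: P1 pit1 -> P1=[0,0,5,2,6,5](2) P2=[4,4,0,5,5,3](1)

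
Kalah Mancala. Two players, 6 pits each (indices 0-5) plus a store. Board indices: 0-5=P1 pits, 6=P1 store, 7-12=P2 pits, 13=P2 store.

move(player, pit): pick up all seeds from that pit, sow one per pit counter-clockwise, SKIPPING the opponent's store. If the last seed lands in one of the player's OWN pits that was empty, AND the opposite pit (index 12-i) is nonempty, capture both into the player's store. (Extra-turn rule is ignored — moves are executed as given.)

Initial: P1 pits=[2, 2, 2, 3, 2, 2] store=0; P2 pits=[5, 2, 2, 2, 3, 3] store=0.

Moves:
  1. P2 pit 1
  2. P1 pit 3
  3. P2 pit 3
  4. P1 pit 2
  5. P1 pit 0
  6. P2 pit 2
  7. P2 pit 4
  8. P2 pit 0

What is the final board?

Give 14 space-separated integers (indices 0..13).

Move 1: P2 pit1 -> P1=[2,2,2,3,2,2](0) P2=[5,0,3,3,3,3](0)
Move 2: P1 pit3 -> P1=[2,2,2,0,3,3](1) P2=[5,0,3,3,3,3](0)
Move 3: P2 pit3 -> P1=[2,2,2,0,3,3](1) P2=[5,0,3,0,4,4](1)
Move 4: P1 pit2 -> P1=[2,2,0,1,4,3](1) P2=[5,0,3,0,4,4](1)
Move 5: P1 pit0 -> P1=[0,3,1,1,4,3](1) P2=[5,0,3,0,4,4](1)
Move 6: P2 pit2 -> P1=[0,3,1,1,4,3](1) P2=[5,0,0,1,5,5](1)
Move 7: P2 pit4 -> P1=[1,4,2,1,4,3](1) P2=[5,0,0,1,0,6](2)
Move 8: P2 pit0 -> P1=[1,4,2,1,4,3](1) P2=[0,1,1,2,1,7](2)

Answer: 1 4 2 1 4 3 1 0 1 1 2 1 7 2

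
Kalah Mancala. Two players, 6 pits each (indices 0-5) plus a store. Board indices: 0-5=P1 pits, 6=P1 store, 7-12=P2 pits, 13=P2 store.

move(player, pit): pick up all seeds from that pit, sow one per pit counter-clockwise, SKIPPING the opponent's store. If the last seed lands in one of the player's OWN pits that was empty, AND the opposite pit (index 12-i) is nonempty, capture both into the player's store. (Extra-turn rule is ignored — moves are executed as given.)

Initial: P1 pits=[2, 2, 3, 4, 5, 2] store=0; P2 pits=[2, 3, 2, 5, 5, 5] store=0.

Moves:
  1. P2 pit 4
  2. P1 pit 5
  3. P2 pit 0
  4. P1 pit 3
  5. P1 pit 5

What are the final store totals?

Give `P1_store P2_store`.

Answer: 3 1

Derivation:
Move 1: P2 pit4 -> P1=[3,3,4,4,5,2](0) P2=[2,3,2,5,0,6](1)
Move 2: P1 pit5 -> P1=[3,3,4,4,5,0](1) P2=[3,3,2,5,0,6](1)
Move 3: P2 pit0 -> P1=[3,3,4,4,5,0](1) P2=[0,4,3,6,0,6](1)
Move 4: P1 pit3 -> P1=[3,3,4,0,6,1](2) P2=[1,4,3,6,0,6](1)
Move 5: P1 pit5 -> P1=[3,3,4,0,6,0](3) P2=[1,4,3,6,0,6](1)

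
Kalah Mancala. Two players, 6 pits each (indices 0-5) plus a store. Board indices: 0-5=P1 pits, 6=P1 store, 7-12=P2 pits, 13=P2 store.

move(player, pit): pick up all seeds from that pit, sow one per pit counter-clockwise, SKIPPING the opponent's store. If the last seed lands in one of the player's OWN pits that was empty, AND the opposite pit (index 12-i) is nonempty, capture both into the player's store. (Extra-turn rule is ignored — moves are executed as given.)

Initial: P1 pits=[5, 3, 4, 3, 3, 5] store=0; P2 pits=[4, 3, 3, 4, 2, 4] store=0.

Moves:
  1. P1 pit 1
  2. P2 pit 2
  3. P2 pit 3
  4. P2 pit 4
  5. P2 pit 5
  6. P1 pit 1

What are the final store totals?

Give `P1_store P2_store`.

Move 1: P1 pit1 -> P1=[5,0,5,4,4,5](0) P2=[4,3,3,4,2,4](0)
Move 2: P2 pit2 -> P1=[5,0,5,4,4,5](0) P2=[4,3,0,5,3,5](0)
Move 3: P2 pit3 -> P1=[6,1,5,4,4,5](0) P2=[4,3,0,0,4,6](1)
Move 4: P2 pit4 -> P1=[7,2,5,4,4,5](0) P2=[4,3,0,0,0,7](2)
Move 5: P2 pit5 -> P1=[8,3,6,5,5,6](0) P2=[4,3,0,0,0,0](3)
Move 6: P1 pit1 -> P1=[8,0,7,6,6,6](0) P2=[4,3,0,0,0,0](3)

Answer: 0 3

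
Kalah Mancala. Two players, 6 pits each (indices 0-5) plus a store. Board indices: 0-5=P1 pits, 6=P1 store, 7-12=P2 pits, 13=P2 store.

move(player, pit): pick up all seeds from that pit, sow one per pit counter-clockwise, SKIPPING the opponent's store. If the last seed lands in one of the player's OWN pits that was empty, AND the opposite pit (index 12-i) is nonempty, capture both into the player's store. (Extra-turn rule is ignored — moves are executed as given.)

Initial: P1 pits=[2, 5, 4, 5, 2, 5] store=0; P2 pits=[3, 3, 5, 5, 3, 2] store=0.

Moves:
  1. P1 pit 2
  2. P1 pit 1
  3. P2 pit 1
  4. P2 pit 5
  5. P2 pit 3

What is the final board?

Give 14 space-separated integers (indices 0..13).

Move 1: P1 pit2 -> P1=[2,5,0,6,3,6](1) P2=[3,3,5,5,3,2](0)
Move 2: P1 pit1 -> P1=[2,0,1,7,4,7](2) P2=[3,3,5,5,3,2](0)
Move 3: P2 pit1 -> P1=[2,0,1,7,4,7](2) P2=[3,0,6,6,4,2](0)
Move 4: P2 pit5 -> P1=[3,0,1,7,4,7](2) P2=[3,0,6,6,4,0](1)
Move 5: P2 pit3 -> P1=[4,1,2,7,4,7](2) P2=[3,0,6,0,5,1](2)

Answer: 4 1 2 7 4 7 2 3 0 6 0 5 1 2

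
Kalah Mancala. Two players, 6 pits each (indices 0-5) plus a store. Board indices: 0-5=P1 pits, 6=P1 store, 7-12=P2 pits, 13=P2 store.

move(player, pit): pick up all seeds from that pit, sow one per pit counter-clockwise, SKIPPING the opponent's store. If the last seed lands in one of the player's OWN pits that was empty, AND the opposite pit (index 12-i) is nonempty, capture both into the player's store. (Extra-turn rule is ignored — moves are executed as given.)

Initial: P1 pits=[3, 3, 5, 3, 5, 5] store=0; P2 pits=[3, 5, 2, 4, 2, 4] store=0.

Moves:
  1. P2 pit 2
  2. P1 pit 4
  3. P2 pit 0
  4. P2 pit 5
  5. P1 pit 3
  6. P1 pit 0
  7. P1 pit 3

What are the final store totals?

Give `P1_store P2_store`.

Answer: 2 1

Derivation:
Move 1: P2 pit2 -> P1=[3,3,5,3,5,5](0) P2=[3,5,0,5,3,4](0)
Move 2: P1 pit4 -> P1=[3,3,5,3,0,6](1) P2=[4,6,1,5,3,4](0)
Move 3: P2 pit0 -> P1=[3,3,5,3,0,6](1) P2=[0,7,2,6,4,4](0)
Move 4: P2 pit5 -> P1=[4,4,6,3,0,6](1) P2=[0,7,2,6,4,0](1)
Move 5: P1 pit3 -> P1=[4,4,6,0,1,7](2) P2=[0,7,2,6,4,0](1)
Move 6: P1 pit0 -> P1=[0,5,7,1,2,7](2) P2=[0,7,2,6,4,0](1)
Move 7: P1 pit3 -> P1=[0,5,7,0,3,7](2) P2=[0,7,2,6,4,0](1)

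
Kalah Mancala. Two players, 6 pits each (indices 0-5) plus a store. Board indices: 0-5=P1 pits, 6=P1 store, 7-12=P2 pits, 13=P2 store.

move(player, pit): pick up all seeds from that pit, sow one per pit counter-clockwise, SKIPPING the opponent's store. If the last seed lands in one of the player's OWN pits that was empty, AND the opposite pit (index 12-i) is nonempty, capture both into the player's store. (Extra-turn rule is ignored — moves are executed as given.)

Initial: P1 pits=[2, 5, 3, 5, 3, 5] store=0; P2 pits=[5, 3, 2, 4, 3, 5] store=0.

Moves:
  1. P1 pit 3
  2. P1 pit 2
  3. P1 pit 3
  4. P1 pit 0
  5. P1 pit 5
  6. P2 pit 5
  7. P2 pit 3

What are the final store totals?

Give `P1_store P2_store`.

Answer: 7 1

Derivation:
Move 1: P1 pit3 -> P1=[2,5,3,0,4,6](1) P2=[6,4,2,4,3,5](0)
Move 2: P1 pit2 -> P1=[2,5,0,1,5,7](1) P2=[6,4,2,4,3,5](0)
Move 3: P1 pit3 -> P1=[2,5,0,0,6,7](1) P2=[6,4,2,4,3,5](0)
Move 4: P1 pit0 -> P1=[0,6,0,0,6,7](6) P2=[6,4,2,0,3,5](0)
Move 5: P1 pit5 -> P1=[0,6,0,0,6,0](7) P2=[7,5,3,1,4,6](0)
Move 6: P2 pit5 -> P1=[1,7,1,1,7,0](7) P2=[7,5,3,1,4,0](1)
Move 7: P2 pit3 -> P1=[1,7,1,1,7,0](7) P2=[7,5,3,0,5,0](1)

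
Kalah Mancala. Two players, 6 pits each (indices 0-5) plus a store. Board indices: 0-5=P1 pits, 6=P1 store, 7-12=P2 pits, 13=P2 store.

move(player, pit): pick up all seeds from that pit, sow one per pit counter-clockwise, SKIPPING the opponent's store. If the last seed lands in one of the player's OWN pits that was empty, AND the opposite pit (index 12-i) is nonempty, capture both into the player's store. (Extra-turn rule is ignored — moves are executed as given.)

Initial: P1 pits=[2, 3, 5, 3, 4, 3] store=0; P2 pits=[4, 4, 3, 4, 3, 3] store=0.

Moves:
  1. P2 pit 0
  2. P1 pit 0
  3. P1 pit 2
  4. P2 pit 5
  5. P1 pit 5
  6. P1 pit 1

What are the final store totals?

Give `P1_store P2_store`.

Move 1: P2 pit0 -> P1=[2,3,5,3,4,3](0) P2=[0,5,4,5,4,3](0)
Move 2: P1 pit0 -> P1=[0,4,6,3,4,3](0) P2=[0,5,4,5,4,3](0)
Move 3: P1 pit2 -> P1=[0,4,0,4,5,4](1) P2=[1,6,4,5,4,3](0)
Move 4: P2 pit5 -> P1=[1,5,0,4,5,4](1) P2=[1,6,4,5,4,0](1)
Move 5: P1 pit5 -> P1=[1,5,0,4,5,0](2) P2=[2,7,5,5,4,0](1)
Move 6: P1 pit1 -> P1=[1,0,1,5,6,1](3) P2=[2,7,5,5,4,0](1)

Answer: 3 1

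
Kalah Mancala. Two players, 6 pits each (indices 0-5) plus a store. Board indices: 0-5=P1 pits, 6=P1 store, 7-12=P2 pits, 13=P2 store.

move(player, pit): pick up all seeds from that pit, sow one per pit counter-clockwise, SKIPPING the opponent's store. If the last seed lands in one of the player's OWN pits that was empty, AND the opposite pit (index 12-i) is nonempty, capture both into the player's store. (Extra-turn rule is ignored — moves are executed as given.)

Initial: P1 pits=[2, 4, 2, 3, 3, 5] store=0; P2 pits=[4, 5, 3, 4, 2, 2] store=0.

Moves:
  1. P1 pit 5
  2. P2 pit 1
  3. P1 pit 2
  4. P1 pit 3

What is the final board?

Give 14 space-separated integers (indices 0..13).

Move 1: P1 pit5 -> P1=[2,4,2,3,3,0](1) P2=[5,6,4,5,2,2](0)
Move 2: P2 pit1 -> P1=[3,4,2,3,3,0](1) P2=[5,0,5,6,3,3](1)
Move 3: P1 pit2 -> P1=[3,4,0,4,4,0](1) P2=[5,0,5,6,3,3](1)
Move 4: P1 pit3 -> P1=[3,4,0,0,5,1](2) P2=[6,0,5,6,3,3](1)

Answer: 3 4 0 0 5 1 2 6 0 5 6 3 3 1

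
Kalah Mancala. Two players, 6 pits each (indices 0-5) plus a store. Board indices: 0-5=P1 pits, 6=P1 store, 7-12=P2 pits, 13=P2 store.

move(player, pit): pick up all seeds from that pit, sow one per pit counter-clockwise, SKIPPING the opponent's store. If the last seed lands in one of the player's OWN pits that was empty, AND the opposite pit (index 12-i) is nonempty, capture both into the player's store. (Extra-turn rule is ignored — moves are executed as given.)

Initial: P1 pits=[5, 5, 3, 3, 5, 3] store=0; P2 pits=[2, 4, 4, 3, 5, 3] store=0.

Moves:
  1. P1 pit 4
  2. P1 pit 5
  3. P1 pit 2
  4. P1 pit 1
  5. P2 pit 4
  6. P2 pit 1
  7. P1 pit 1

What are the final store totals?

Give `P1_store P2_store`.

Answer: 8 2

Derivation:
Move 1: P1 pit4 -> P1=[5,5,3,3,0,4](1) P2=[3,5,5,3,5,3](0)
Move 2: P1 pit5 -> P1=[5,5,3,3,0,0](2) P2=[4,6,6,3,5,3](0)
Move 3: P1 pit2 -> P1=[5,5,0,4,1,0](7) P2=[0,6,6,3,5,3](0)
Move 4: P1 pit1 -> P1=[5,0,1,5,2,1](8) P2=[0,6,6,3,5,3](0)
Move 5: P2 pit4 -> P1=[6,1,2,5,2,1](8) P2=[0,6,6,3,0,4](1)
Move 6: P2 pit1 -> P1=[7,1,2,5,2,1](8) P2=[0,0,7,4,1,5](2)
Move 7: P1 pit1 -> P1=[7,0,3,5,2,1](8) P2=[0,0,7,4,1,5](2)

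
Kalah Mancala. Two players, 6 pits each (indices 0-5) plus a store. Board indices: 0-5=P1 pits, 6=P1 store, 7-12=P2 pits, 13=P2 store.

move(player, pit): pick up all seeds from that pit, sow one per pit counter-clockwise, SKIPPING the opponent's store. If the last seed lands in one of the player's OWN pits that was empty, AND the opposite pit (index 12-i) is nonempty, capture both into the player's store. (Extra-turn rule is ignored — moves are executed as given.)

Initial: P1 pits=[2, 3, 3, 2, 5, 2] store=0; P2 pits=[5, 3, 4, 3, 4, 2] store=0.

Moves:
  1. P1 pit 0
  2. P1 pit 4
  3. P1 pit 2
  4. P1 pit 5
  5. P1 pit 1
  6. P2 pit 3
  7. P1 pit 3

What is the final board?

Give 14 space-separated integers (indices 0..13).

Answer: 0 0 1 0 3 1 12 1 5 6 0 5 3 1

Derivation:
Move 1: P1 pit0 -> P1=[0,4,4,2,5,2](0) P2=[5,3,4,3,4,2](0)
Move 2: P1 pit4 -> P1=[0,4,4,2,0,3](1) P2=[6,4,5,3,4,2](0)
Move 3: P1 pit2 -> P1=[0,4,0,3,1,4](2) P2=[6,4,5,3,4,2](0)
Move 4: P1 pit5 -> P1=[0,4,0,3,1,0](3) P2=[7,5,6,3,4,2](0)
Move 5: P1 pit1 -> P1=[0,0,1,4,2,0](11) P2=[0,5,6,3,4,2](0)
Move 6: P2 pit3 -> P1=[0,0,1,4,2,0](11) P2=[0,5,6,0,5,3](1)
Move 7: P1 pit3 -> P1=[0,0,1,0,3,1](12) P2=[1,5,6,0,5,3](1)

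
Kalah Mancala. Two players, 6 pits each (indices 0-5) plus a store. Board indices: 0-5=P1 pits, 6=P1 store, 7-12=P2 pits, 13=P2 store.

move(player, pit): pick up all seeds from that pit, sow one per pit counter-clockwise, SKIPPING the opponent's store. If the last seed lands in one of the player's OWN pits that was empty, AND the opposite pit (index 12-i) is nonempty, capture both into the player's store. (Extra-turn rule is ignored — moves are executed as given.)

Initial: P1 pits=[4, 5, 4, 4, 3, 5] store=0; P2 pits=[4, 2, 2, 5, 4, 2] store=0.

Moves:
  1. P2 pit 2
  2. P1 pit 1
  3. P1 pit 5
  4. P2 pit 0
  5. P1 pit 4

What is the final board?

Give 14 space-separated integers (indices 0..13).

Move 1: P2 pit2 -> P1=[4,5,4,4,3,5](0) P2=[4,2,0,6,5,2](0)
Move 2: P1 pit1 -> P1=[4,0,5,5,4,6](1) P2=[4,2,0,6,5,2](0)
Move 3: P1 pit5 -> P1=[4,0,5,5,4,0](2) P2=[5,3,1,7,6,2](0)
Move 4: P2 pit0 -> P1=[4,0,5,5,4,0](2) P2=[0,4,2,8,7,3](0)
Move 5: P1 pit4 -> P1=[4,0,5,5,0,1](3) P2=[1,5,2,8,7,3](0)

Answer: 4 0 5 5 0 1 3 1 5 2 8 7 3 0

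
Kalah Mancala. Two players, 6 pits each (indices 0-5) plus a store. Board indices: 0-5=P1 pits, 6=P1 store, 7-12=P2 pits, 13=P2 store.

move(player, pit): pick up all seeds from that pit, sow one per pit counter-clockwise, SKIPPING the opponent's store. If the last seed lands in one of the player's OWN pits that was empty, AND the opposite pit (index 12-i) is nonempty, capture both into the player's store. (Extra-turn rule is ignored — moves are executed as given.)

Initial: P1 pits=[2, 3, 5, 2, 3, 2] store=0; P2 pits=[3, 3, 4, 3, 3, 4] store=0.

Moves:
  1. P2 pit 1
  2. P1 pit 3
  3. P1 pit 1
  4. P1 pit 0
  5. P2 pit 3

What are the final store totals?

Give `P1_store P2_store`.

Answer: 0 1

Derivation:
Move 1: P2 pit1 -> P1=[2,3,5,2,3,2](0) P2=[3,0,5,4,4,4](0)
Move 2: P1 pit3 -> P1=[2,3,5,0,4,3](0) P2=[3,0,5,4,4,4](0)
Move 3: P1 pit1 -> P1=[2,0,6,1,5,3](0) P2=[3,0,5,4,4,4](0)
Move 4: P1 pit0 -> P1=[0,1,7,1,5,3](0) P2=[3,0,5,4,4,4](0)
Move 5: P2 pit3 -> P1=[1,1,7,1,5,3](0) P2=[3,0,5,0,5,5](1)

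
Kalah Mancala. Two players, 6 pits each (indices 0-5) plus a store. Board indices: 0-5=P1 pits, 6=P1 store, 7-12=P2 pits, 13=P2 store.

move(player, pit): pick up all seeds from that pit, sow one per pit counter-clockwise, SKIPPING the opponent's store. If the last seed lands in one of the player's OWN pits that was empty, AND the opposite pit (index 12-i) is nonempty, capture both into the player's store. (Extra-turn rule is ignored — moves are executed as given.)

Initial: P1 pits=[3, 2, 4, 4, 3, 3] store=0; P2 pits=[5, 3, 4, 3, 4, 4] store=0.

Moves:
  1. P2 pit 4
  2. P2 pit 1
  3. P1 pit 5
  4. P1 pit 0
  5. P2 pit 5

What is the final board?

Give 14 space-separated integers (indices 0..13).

Answer: 1 2 6 6 4 0 1 6 1 5 4 0 0 6

Derivation:
Move 1: P2 pit4 -> P1=[4,3,4,4,3,3](0) P2=[5,3,4,3,0,5](1)
Move 2: P2 pit1 -> P1=[4,0,4,4,3,3](0) P2=[5,0,5,4,0,5](5)
Move 3: P1 pit5 -> P1=[4,0,4,4,3,0](1) P2=[6,1,5,4,0,5](5)
Move 4: P1 pit0 -> P1=[0,1,5,5,4,0](1) P2=[6,1,5,4,0,5](5)
Move 5: P2 pit5 -> P1=[1,2,6,6,4,0](1) P2=[6,1,5,4,0,0](6)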